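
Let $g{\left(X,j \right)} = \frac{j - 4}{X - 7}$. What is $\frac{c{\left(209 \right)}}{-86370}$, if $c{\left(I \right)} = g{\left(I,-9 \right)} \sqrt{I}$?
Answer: $\frac{13 \sqrt{209}}{17446740} \approx 1.0772 \cdot 10^{-5}$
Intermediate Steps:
$g{\left(X,j \right)} = \frac{-4 + j}{-7 + X}$
$c{\left(I \right)} = - \frac{13 \sqrt{I}}{-7 + I}$ ($c{\left(I \right)} = \frac{-4 - 9}{-7 + I} \sqrt{I} = \frac{1}{-7 + I} \left(-13\right) \sqrt{I} = - \frac{13}{-7 + I} \sqrt{I} = - \frac{13 \sqrt{I}}{-7 + I}$)
$\frac{c{\left(209 \right)}}{-86370} = \frac{\left(-13\right) \sqrt{209} \frac{1}{-7 + 209}}{-86370} = - \frac{13 \sqrt{209}}{202} \left(- \frac{1}{86370}\right) = \frac{13 \sqrt{209}}{17446740}$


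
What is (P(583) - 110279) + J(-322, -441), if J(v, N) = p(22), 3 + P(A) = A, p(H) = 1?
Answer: -109698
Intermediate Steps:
P(A) = -3 + A
J(v, N) = 1
(P(583) - 110279) + J(-322, -441) = ((-3 + 583) - 110279) + 1 = (580 - 110279) + 1 = -109699 + 1 = -109698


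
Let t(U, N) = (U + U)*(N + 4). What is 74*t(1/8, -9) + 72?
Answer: -41/2 ≈ -20.500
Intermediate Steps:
t(U, N) = 2*U*(4 + N) (t(U, N) = (2*U)*(4 + N) = 2*U*(4 + N))
74*t(1/8, -9) + 72 = 74*(2*(4 - 9)/8) + 72 = 74*(2*(1/8)*(-5)) + 72 = 74*(-5/4) + 72 = -185/2 + 72 = -41/2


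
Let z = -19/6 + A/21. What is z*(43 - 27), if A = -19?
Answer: -456/7 ≈ -65.143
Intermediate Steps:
z = -57/14 (z = -19/6 - 19/21 = -57/14 ≈ -4.0714)
z*(43 - 27) = -57*(43 - 27)/14 = -57/14*16 = -456/7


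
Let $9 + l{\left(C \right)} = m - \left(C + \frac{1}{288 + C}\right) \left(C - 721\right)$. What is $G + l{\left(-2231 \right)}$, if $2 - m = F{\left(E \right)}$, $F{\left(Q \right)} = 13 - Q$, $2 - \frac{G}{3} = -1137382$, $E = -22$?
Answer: $- \frac{6166700238}{1943} \approx -3.1738 \cdot 10^{6}$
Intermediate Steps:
$G = 3412152$ ($G = 6 - -3412146 = 6 + 3412146 = 3412152$)
$m = -33$ ($m = 2 - \left(13 - -22\right) = 2 - \left(13 + 22\right) = 2 - 35 = -33$)
$l{\left(C \right)} = -42 - \left(-721 + C\right) \left(C + \frac{1}{288 + C}\right)$ ($l{\left(C \right)} = -9 - \left(33 + \left(C + \frac{1}{288 + C}\right) \left(C - 721\right)\right) = -9 - \left(33 + \left(C + \frac{1}{288 + C}\right) \left(-721 + C\right)\right) = -9 - \left(33 + \left(-721 + C\right) \left(C + \frac{1}{288 + C}\right)\right) = -42 - \left(-721 + C\right) \left(C + \frac{1}{288 + C}\right)$)
$G + l{\left(-2231 \right)} = 3412152 + \frac{-11375 - \left(-2231\right)^{3} + 433 \left(-2231\right)^{2} + 207605 \left(-2231\right)}{288 - 2231} = 3412152 + \frac{-11375 - -11104492391 + 433 \cdot 4977361 - 463166755}{-1943} = 3412152 - \frac{-11375 + 11104492391 + 2155197313 - 463166755}{1943} = 3412152 - \frac{12796511574}{1943} = - \frac{6166700238}{1943}$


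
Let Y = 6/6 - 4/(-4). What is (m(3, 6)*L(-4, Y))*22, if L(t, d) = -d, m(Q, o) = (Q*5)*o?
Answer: -3960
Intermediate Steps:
m(Q, o) = 5*Q*o (m(Q, o) = (5*Q)*o = 5*Q*o)
Y = 2 (Y = 6*(⅙) - 4*(-¼) = 1 + 1 = 2)
(m(3, 6)*L(-4, Y))*22 = ((5*3*6)*(-1*2))*22 = (90*(-2))*22 = -180*22 = -3960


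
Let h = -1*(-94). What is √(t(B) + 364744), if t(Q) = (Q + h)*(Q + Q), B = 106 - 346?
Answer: 2*√108706 ≈ 659.41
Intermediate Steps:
h = 94
B = -240
t(Q) = 2*Q*(94 + Q) (t(Q) = (Q + 94)*(Q + Q) = (94 + Q)*(2*Q) = 2*Q*(94 + Q))
√(t(B) + 364744) = √(2*(-240)*(94 - 240) + 364744) = √(2*(-240)*(-146) + 364744) = √(70080 + 364744) = √434824 = 2*√108706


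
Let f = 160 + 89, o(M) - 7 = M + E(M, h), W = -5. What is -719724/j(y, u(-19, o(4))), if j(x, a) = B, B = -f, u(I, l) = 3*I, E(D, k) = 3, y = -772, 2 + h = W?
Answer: 239908/83 ≈ 2890.5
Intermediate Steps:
h = -7 (h = -2 - 5 = -7)
o(M) = 10 + M (o(M) = 7 + (M + 3) = 7 + (3 + M) = 10 + M)
f = 249
B = -249 (B = -1*249 = -249)
j(x, a) = -249
-719724/j(y, u(-19, o(4))) = -719724/(-249) = -719724*(-1/249) = 239908/83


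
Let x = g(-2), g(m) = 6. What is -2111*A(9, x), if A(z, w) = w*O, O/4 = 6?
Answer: -303984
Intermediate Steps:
x = 6
O = 24 (O = 4*6 = 24)
A(z, w) = 24*w (A(z, w) = w*24 = 24*w)
-2111*A(9, x) = -50664*6 = -2111*144 = -303984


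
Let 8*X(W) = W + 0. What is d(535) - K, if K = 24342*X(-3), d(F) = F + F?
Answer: 40793/4 ≈ 10198.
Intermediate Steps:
d(F) = 2*F
X(W) = W/8 (X(W) = (W + 0)/8 = W/8)
K = -36513/4 (K = 24342*((⅛)*(-3)) = 24342*(-3/8) = -36513/4 ≈ -9128.3)
d(535) - K = 2*535 - 1*(-36513/4) = 1070 + 36513/4 = 40793/4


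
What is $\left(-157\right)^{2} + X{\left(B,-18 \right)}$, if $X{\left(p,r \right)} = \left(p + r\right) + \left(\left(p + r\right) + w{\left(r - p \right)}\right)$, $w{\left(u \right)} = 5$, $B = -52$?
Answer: $24514$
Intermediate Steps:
$X{\left(p,r \right)} = 5 + 2 p + 2 r$ ($X{\left(p,r \right)} = \left(p + r\right) + \left(\left(p + r\right) + 5\right) = \left(p + r\right) + \left(5 + p + r\right) = 5 + 2 p + 2 r$)
$\left(-157\right)^{2} + X{\left(B,-18 \right)} = \left(-157\right)^{2} + \left(5 + 2 \left(-52\right) + 2 \left(-18\right)\right) = 24649 - 135 = 24514$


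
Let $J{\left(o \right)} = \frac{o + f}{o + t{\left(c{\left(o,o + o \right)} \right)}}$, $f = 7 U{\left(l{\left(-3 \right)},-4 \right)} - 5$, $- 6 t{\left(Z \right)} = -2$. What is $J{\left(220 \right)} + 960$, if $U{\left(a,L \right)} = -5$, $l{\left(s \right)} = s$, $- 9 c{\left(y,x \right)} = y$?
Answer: $\frac{635100}{661} \approx 960.82$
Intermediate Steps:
$c{\left(y,x \right)} = - \frac{y}{9}$
$t{\left(Z \right)} = \frac{1}{3}$ ($t{\left(Z \right)} = \left(- \frac{1}{6}\right) \left(-2\right) = \frac{1}{3}$)
$f = -40$ ($f = 7 \left(-5\right) - 5 = -35 - 5 = -40$)
$J{\left(o \right)} = \frac{-40 + o}{\frac{1}{3} + o}$ ($J{\left(o \right)} = \frac{o - 40}{o + \frac{1}{3}} = \frac{-40 + o}{\frac{1}{3} + o}$)
$J{\left(220 \right)} + 960 = \frac{3 \left(-40 + 220\right)}{1 + 3 \cdot 220} + 960 = 3 \frac{1}{1 + 660} \cdot 180 + 960 = 3 \cdot \frac{1}{661} \cdot 180 + 960 = \frac{540}{661} + 960 = \frac{635100}{661}$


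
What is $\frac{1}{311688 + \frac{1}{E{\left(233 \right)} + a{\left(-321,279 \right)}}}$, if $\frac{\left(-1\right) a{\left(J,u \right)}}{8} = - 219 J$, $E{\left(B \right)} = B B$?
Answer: $\frac{508103}{158369607863} \approx 3.2083 \cdot 10^{-6}$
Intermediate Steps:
$E{\left(B \right)} = B^{2}$
$a{\left(J,u \right)} = 1752 J$ ($a{\left(J,u \right)} = - 8 \left(- 219 J\right) = 1752 J$)
$\frac{1}{311688 + \frac{1}{E{\left(233 \right)} + a{\left(-321,279 \right)}}} = \frac{1}{311688 + \frac{1}{233^{2} + 1752 \left(-321\right)}} = \frac{1}{311688 + \frac{1}{54289 - 562392}} = \frac{1}{311688 + \frac{1}{-508103}} = \frac{1}{311688 - \frac{1}{508103}} = \frac{1}{\frac{158369607863}{508103}} = \frac{508103}{158369607863}$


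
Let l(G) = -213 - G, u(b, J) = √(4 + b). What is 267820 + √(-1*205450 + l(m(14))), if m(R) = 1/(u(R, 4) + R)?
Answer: 267820 + √(-2879283 - 616989*√2)/√(14 + 3*√2) ≈ 2.6782e+5 + 453.5*I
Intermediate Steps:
m(R) = 1/(R + √(4 + R)) (m(R) = 1/(√(4 + R) + R) = 1/(R + √(4 + R)))
267820 + √(-1*205450 + l(m(14))) = 267820 + √(-1*205450 + (-213 - 1/(14 + √(4 + 14)))) = 267820 + √(-205450 + (-213 - 1/(14 + √18))) = 267820 + √(-205450 + (-213 - 1/(14 + 3*√2))) = 267820 + √(-205663 - 1/(14 + 3*√2))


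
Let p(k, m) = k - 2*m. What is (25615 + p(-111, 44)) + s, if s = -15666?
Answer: 9750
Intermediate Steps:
(25615 + p(-111, 44)) + s = (25615 + (-111 - 2*44)) - 15666 = (25615 + (-111 - 88)) - 15666 = (25615 - 199) - 15666 = 25416 - 15666 = 9750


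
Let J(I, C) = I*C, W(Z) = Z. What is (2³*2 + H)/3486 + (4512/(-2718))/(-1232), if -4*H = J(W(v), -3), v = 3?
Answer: 152461/23160984 ≈ 0.0065827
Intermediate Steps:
J(I, C) = C*I
H = 9/4 (H = -(-3)*3/4 = -¼*(-9) = 9/4 ≈ 2.2500)
(2³*2 + H)/3486 + (4512/(-2718))/(-1232) = (2³*2 + 9/4)/3486 + (4512/(-2718))/(-1232) = (8*2 + 9/4)*(1/3486) + (4512*(-1/2718))*(-1/1232) = (16 + 9/4)*(1/3486) - 752/453*(-1/1232) = (73/4)*(1/3486) + 47/34881 = 73/13944 + 47/34881 = 152461/23160984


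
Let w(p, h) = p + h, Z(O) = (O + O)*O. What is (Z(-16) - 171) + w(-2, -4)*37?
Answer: 119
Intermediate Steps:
Z(O) = 2*O² (Z(O) = (2*O)*O = 2*O²)
w(p, h) = h + p
(Z(-16) - 171) + w(-2, -4)*37 = (2*(-16)² - 171) + (-4 - 2)*37 = (2*256 - 171) - 6*37 = (512 - 171) - 222 = 341 - 222 = 119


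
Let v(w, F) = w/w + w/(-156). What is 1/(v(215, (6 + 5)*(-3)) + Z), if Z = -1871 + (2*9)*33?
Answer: -156/199271 ≈ -0.00078285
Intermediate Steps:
v(w, F) = 1 - w/156 (v(w, F) = 1 + w*(-1/156) = 1 - w/156)
Z = -1277 (Z = -1871 + 18*33 = -1871 + 594 = -1277)
1/(v(215, (6 + 5)*(-3)) + Z) = 1/((1 - 1/156*215) - 1277) = 1/((1 - 215/156) - 1277) = 1/(-59/156 - 1277) = 1/(-199271/156) = -156/199271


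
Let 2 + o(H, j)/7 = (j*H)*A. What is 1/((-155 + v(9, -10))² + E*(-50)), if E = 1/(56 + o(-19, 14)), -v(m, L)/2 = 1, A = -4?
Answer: 749/18462096 ≈ 4.0570e-5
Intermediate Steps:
v(m, L) = -2 (v(m, L) = -2*1 = -2)
o(H, j) = -14 - 28*H*j (o(H, j) = -14 + 7*((j*H)*(-4)) = -14 + 7*((H*j)*(-4)) = -14 + 7*(-4*H*j) = -14 - 28*H*j)
E = 1/7490 (E = 1/(56 + (-14 - 28*(-19)*14)) = 1/(56 + (-14 + 7448)) = 1/(56 + 7434) = 1/7490 ≈ 0.00013351)
1/((-155 + v(9, -10))² + E*(-50)) = 1/((-155 - 2)² + (1/7490)*(-50)) = 1/((-157)² - 5/749) = 1/(24649 - 5/749) = 1/(18462096/749) = 749/18462096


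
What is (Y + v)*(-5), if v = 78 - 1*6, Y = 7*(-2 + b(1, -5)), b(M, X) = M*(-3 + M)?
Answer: -220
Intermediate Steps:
Y = -28 (Y = 7*(-2 + 1*(-3 + 1)) = 7*(-2 + 1*(-2)) = 7*(-2 - 2) = 7*(-4) = -28)
v = 72 (v = 78 - 6 = 72)
(Y + v)*(-5) = (-28 + 72)*(-5) = 44*(-5) = -220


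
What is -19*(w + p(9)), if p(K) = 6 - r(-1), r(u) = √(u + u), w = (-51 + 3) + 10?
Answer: 608 + 19*I*√2 ≈ 608.0 + 26.87*I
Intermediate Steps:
w = -38 (w = -48 + 10 = -38)
r(u) = √2*√u (r(u) = √(2*u) = √2*√u)
p(K) = 6 - I*√2 (p(K) = 6 - √2*√(-1) = 6 - √2*I = 6 - I*√2)
-19*(w + p(9)) = -19*(-38 + (6 - I*√2)) = -19*(-32 - I*√2) = 608 + 19*I*√2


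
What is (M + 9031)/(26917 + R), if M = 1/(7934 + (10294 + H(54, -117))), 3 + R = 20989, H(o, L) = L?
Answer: 163560442/867571233 ≈ 0.18853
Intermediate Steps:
R = 20986 (R = -3 + 20989 = 20986)
M = 1/18111 (M = 1/(7934 + (10294 - 117)) = 1/(7934 + 10177) = 1/18111 ≈ 5.5215e-5)
(M + 9031)/(26917 + R) = (1/18111 + 9031)/(26917 + 20986) = (163560442/18111)/47903 = (163560442/18111)*(1/47903) = 163560442/867571233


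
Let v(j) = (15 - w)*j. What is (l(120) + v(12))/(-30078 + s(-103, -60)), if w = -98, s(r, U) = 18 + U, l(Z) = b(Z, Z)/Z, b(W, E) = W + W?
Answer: -679/15060 ≈ -0.045086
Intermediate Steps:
b(W, E) = 2*W
l(Z) = 2 (l(Z) = (2*Z)/Z = 2)
v(j) = 113*j (v(j) = (15 - 1*(-98))*j = (15 + 98)*j = 113*j)
(l(120) + v(12))/(-30078 + s(-103, -60)) = (2 + 113*12)/(-30078 + (18 - 60)) = (2 + 1356)/(-30078 - 42) = 1358/(-30120) = 1358*(-1/30120) = -679/15060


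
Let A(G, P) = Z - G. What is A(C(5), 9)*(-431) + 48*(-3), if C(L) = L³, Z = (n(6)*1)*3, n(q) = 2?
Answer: 51145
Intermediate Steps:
Z = 6 (Z = (2*1)*3 = 2*3 = 6)
A(G, P) = 6 - G
A(C(5), 9)*(-431) + 48*(-3) = (6 - 1*5³)*(-431) + 48*(-3) = (6 - 1*125)*(-431) - 144 = (6 - 125)*(-431) - 144 = -119*(-431) - 144 = 51289 - 144 = 51145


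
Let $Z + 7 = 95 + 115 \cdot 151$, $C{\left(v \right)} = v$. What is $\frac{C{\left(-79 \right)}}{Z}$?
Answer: $- \frac{79}{17453} \approx -0.0045264$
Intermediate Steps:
$Z = 17453$ ($Z = -7 + \left(95 + 115 \cdot 151\right) = -7 + \left(95 + 17365\right) = -7 + 17460 = 17453$)
$\frac{C{\left(-79 \right)}}{Z} = - \frac{79}{17453}$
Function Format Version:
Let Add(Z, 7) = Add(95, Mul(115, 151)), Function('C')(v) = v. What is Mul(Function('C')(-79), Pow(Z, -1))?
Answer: Rational(-79, 17453) ≈ -0.0045264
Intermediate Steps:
Z = 17453 (Z = Add(-7, Add(95, Mul(115, 151))) = Add(-7, Add(95, 17365)) = Add(-7, 17460) = 17453)
Mul(Function('C')(-79), Pow(Z, -1)) = Mul(-79, Pow(17453, -1)) = Mul(-79, Rational(1, 17453)) = Rational(-79, 17453)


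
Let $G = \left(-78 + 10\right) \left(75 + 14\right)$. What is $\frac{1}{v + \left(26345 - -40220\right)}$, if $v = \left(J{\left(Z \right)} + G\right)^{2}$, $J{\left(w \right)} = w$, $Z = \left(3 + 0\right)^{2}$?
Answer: $\frac{1}{36584414} \approx 2.7334 \cdot 10^{-8}$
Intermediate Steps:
$Z = 9$ ($Z = 3^{2} = 9$)
$G = -6052$ ($G = \left(-68\right) 89 = -6052$)
$v = 36517849$ ($v = \left(9 - 6052\right)^{2} = \left(-6043\right)^{2} = 36517849$)
$\frac{1}{v + \left(26345 - -40220\right)} = \frac{1}{36517849 + \left(26345 - -40220\right)} = \frac{1}{36517849 + \left(26345 + 40220\right)} = \frac{1}{36517849 + 66565} = \frac{1}{36584414}$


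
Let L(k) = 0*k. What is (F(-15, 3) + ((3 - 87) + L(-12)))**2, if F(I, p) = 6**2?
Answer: 2304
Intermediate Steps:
F(I, p) = 36
L(k) = 0
(F(-15, 3) + ((3 - 87) + L(-12)))**2 = (36 + ((3 - 87) + 0))**2 = (36 + (-84 + 0))**2 = (36 - 84)**2 = (-48)**2 = 2304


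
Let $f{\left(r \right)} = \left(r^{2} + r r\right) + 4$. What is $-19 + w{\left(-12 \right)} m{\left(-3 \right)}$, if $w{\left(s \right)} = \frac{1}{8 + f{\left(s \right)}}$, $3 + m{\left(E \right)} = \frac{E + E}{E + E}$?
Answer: $- \frac{2851}{150} \approx -19.007$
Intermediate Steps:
$f{\left(r \right)} = 4 + 2 r^{2}$ ($f{\left(r \right)} = \left(r^{2} + r^{2}\right) + 4 = 2 r^{2} + 4 = 4 + 2 r^{2}$)
$m{\left(E \right)} = -2$ ($m{\left(E \right)} = -3 + \frac{E + E}{E + E} = -3 + \frac{2 E}{2 E} = -3 + 2 E \frac{1}{2 E} = -3 + 1 = -2$)
$w{\left(s \right)} = \frac{1}{12 + 2 s^{2}}$ ($w{\left(s \right)} = \frac{1}{8 + \left(4 + 2 s^{2}\right)} = \frac{1}{12 + 2 s^{2}}$)
$-19 + w{\left(-12 \right)} m{\left(-3 \right)} = -19 + \frac{1}{2 \left(6 + \left(-12\right)^{2}\right)} \left(-2\right) = -19 + \frac{1}{2 \left(6 + 144\right)} \left(-2\right) = -19 + \frac{1}{2 \cdot 150} \left(-2\right) = -19 + \frac{1}{2} \cdot \frac{1}{150} \left(-2\right) = -19 + \frac{1}{300} \left(-2\right) = -19 - \frac{1}{150} = - \frac{2851}{150}$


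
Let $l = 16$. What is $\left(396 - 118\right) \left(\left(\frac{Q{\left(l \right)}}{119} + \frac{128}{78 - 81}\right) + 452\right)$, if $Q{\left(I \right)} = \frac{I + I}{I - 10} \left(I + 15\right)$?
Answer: $\frac{13587528}{119} \approx 1.1418 \cdot 10^{5}$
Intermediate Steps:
$Q{\left(I \right)} = \frac{2 I \left(15 + I\right)}{-10 + I}$ ($Q{\left(I \right)} = \frac{2 I}{-10 + I} \left(15 + I\right) = \frac{2 I \left(15 + I\right)}{-10 + I}$)
$\left(396 - 118\right) \left(\left(\frac{Q{\left(l \right)}}{119} + \frac{128}{78 - 81}\right) + 452\right) = \left(396 - 118\right) \left(\left(\frac{2 \cdot 16 \frac{1}{-10 + 16} \left(15 + 16\right)}{119} + \frac{128}{78 - 81}\right) + 452\right) = 278 \left(\left(2 \cdot 16 \cdot \frac{1}{6} \cdot 31 \cdot \frac{1}{119} + \frac{128}{-3}\right) + 452\right) = 278 \left(\left(2 \cdot 16 \cdot \frac{1}{6} \cdot 31 \cdot \frac{1}{119} + 128 \left(- \frac{1}{3}\right)\right) + 452\right) = 278 \left(\left(\frac{496}{3} \cdot \frac{1}{119} - \frac{128}{3}\right) + 452\right) = 278 \left(\left(\frac{496}{357} - \frac{128}{3}\right) + 452\right) = 278 \left(- \frac{4912}{119} + 452\right) = 278 \cdot \frac{48876}{119} = \frac{13587528}{119}$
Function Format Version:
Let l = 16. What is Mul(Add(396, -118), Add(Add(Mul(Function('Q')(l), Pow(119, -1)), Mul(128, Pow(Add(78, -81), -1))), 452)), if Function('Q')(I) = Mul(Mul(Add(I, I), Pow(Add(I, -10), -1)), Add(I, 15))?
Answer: Rational(13587528, 119) ≈ 1.1418e+5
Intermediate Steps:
Function('Q')(I) = Mul(2, I, Pow(Add(-10, I), -1), Add(15, I)) (Function('Q')(I) = Mul(Mul(Mul(2, I), Pow(Add(-10, I), -1)), Add(15, I)) = Mul(Mul(2, I, Pow(Add(-10, I), -1)), Add(15, I)) = Mul(2, I, Pow(Add(-10, I), -1), Add(15, I)))
Mul(Add(396, -118), Add(Add(Mul(Function('Q')(l), Pow(119, -1)), Mul(128, Pow(Add(78, -81), -1))), 452)) = Mul(Add(396, -118), Add(Add(Mul(Mul(2, 16, Pow(Add(-10, 16), -1), Add(15, 16)), Pow(119, -1)), Mul(128, Pow(Add(78, -81), -1))), 452)) = Mul(278, Add(Add(Mul(Mul(2, 16, Pow(6, -1), 31), Rational(1, 119)), Mul(128, Pow(-3, -1))), 452)) = Mul(278, Add(Add(Mul(Mul(2, 16, Rational(1, 6), 31), Rational(1, 119)), Mul(128, Rational(-1, 3))), 452)) = Mul(278, Add(Add(Mul(Rational(496, 3), Rational(1, 119)), Rational(-128, 3)), 452)) = Mul(278, Add(Add(Rational(496, 357), Rational(-128, 3)), 452)) = Mul(278, Add(Rational(-4912, 119), 452)) = Mul(278, Rational(48876, 119)) = Rational(13587528, 119)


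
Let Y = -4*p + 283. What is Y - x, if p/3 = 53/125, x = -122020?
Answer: 15287239/125 ≈ 1.2230e+5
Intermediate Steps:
p = 159/125 (p = 3*(53/125) = 159/125 ≈ 1.2720)
Y = 34739/125 (Y = -4*159/125 + 283 = -636/125 + 283 = 34739/125 ≈ 277.91)
Y - x = 34739/125 - 1*(-122020) = 34739/125 + 122020 = 15287239/125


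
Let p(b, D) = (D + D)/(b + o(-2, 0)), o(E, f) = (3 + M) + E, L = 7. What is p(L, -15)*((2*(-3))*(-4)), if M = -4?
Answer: -180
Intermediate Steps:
o(E, f) = -1 + E (o(E, f) = (3 - 4) + E = -1 + E)
p(b, D) = 2*D/(-3 + b) (p(b, D) = (D + D)/(b + (-1 - 2)) = (2*D)/(b - 3) = (2*D)/(-3 + b) = 2*D/(-3 + b))
p(L, -15)*((2*(-3))*(-4)) = (2*(-15)/(-3 + 7))*((2*(-3))*(-4)) = (2*(-15)/4)*(-6*(-4)) = (2*(-15)*(¼))*24 = -15/2*24 = -180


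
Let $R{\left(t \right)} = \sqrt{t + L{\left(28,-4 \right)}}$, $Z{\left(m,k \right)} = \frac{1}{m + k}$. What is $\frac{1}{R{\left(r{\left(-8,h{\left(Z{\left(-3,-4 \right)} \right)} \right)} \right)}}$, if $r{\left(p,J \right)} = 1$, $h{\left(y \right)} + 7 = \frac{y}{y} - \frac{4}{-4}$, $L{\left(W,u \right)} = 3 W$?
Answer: $\frac{\sqrt{85}}{85} \approx 0.10847$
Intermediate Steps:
$Z{\left(m,k \right)} = \frac{1}{k + m}$
$h{\left(y \right)} = -5$ ($h{\left(y \right)} = -7 + \left(\frac{y}{y} - \frac{4}{-4}\right) = -7 + \left(1 - -1\right) = -7 + \left(1 + 1\right) = -7 + 2 = -5$)
$R{\left(t \right)} = \sqrt{84 + t}$ ($R{\left(t \right)} = \sqrt{t + 3 \cdot 28} = \sqrt{t + 84} = \sqrt{84 + t}$)
$\frac{1}{R{\left(r{\left(-8,h{\left(Z{\left(-3,-4 \right)} \right)} \right)} \right)}} = \frac{1}{\sqrt{84 + 1}} = \frac{1}{\sqrt{85}} = \frac{\sqrt{85}}{85}$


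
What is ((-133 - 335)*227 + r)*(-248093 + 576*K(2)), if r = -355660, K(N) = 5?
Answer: 113262903848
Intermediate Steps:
((-133 - 335)*227 + r)*(-248093 + 576*K(2)) = ((-133 - 335)*227 - 355660)*(-248093 + 576*5) = (-468*227 - 355660)*(-248093 + 2880) = (-106236 - 355660)*(-245213) = -461896*(-245213) = 113262903848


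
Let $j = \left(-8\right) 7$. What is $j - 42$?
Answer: $-98$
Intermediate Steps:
$j = -56$
$j - 42 = -56 - 42 = -98$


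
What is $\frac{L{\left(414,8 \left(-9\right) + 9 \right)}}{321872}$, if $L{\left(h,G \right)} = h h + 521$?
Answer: $\frac{171917}{321872} \approx 0.53412$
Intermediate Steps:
$L{\left(h,G \right)} = 521 + h^{2}$ ($L{\left(h,G \right)} = h^{2} + 521 = 521 + h^{2}$)
$\frac{L{\left(414,8 \left(-9\right) + 9 \right)}}{321872} = \frac{521 + 414^{2}}{321872} = \left(521 + 171396\right) \frac{1}{321872} = 171917 \cdot \frac{1}{321872} = \frac{171917}{321872}$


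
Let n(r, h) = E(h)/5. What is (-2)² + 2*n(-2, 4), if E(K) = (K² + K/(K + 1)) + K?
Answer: 308/25 ≈ 12.320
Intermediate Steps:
E(K) = K + K² + K/(1 + K) (E(K) = (K² + K/(1 + K)) + K = K + K² + K/(1 + K))
n(r, h) = h*(2 + h² + 2*h)/(5*(1 + h)) (n(r, h) = (h*(2 + h² + 2*h)/(1 + h))/5 = (h*(2 + h² + 2*h)/(1 + h))*(⅕) = h*(2 + h² + 2*h)/(5*(1 + h)))
(-2)² + 2*n(-2, 4) = (-2)² + 2*((⅕)*4*(2 + 4² + 2*4)/(1 + 4)) = 4 + 2*((⅕)*4*(2 + 16 + 8)/5) = 4 + 2*((⅕)*4*(⅕)*26) = 4 + 2*(104/25) = 4 + 208/25 = 308/25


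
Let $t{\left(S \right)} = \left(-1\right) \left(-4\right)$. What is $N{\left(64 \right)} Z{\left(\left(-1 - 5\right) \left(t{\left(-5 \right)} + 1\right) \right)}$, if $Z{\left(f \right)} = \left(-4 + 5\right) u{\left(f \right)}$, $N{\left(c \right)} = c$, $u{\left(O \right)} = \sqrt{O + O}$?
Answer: $128 i \sqrt{15} \approx 495.74 i$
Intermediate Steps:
$t{\left(S \right)} = 4$
$u{\left(O \right)} = \sqrt{2} \sqrt{O}$ ($u{\left(O \right)} = \sqrt{2 O} = \sqrt{2} \sqrt{O}$)
$Z{\left(f \right)} = \sqrt{2} \sqrt{f}$ ($Z{\left(f \right)} = \left(-4 + 5\right) \sqrt{2} \sqrt{f} = 1 \sqrt{2} \sqrt{f} = \sqrt{2} \sqrt{f}$)
$N{\left(64 \right)} Z{\left(\left(-1 - 5\right) \left(t{\left(-5 \right)} + 1\right) \right)} = 64 \sqrt{2} \sqrt{\left(-1 - 5\right) \left(4 + 1\right)} = 64 \sqrt{2} \sqrt{\left(-6\right) 5} = 64 \sqrt{2} \sqrt{-30} = 64 \sqrt{2} i \sqrt{30} = 64 \cdot 2 i \sqrt{15} = 128 i \sqrt{15}$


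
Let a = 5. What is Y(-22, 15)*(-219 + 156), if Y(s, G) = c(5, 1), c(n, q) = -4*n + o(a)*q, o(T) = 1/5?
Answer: 6237/5 ≈ 1247.4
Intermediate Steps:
o(T) = ⅕
c(n, q) = -4*n + q/5
Y(s, G) = -99/5 (Y(s, G) = -4*5 + (⅕)*1 = -20 + ⅕ = -99/5)
Y(-22, 15)*(-219 + 156) = -99*(-219 + 156)/5 = -99/5*(-63) = 6237/5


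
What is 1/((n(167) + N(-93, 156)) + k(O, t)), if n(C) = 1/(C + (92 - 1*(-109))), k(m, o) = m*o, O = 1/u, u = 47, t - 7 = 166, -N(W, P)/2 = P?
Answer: -17296/5332641 ≈ -0.0032434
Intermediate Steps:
N(W, P) = -2*P
t = 173 (t = 7 + 166 = 173)
O = 1/47 ≈ 0.021277
n(C) = 1/(201 + C) (n(C) = 1/(C + (92 + 109)) = 1/(C + 201) = 1/(201 + C))
1/((n(167) + N(-93, 156)) + k(O, t)) = 1/((1/(201 + 167) - 2*156) + (1/47)*173) = 1/((1/368 - 312) + 173/47) = 1/(-114815/368 + 173/47) = 1/(-5332641/17296) = -17296/5332641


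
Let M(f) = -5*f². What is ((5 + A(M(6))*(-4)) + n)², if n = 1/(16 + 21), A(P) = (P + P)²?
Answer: 367895953416996/1369 ≈ 2.6873e+11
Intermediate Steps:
A(P) = 4*P² (A(P) = (2*P)² = 4*P²)
n = 1/37 ≈ 0.027027
((5 + A(M(6))*(-4)) + n)² = ((5 + (4*(-5*6²)²)*(-4)) + 1/37)² = ((5 + (4*(-5*36)²)*(-4)) + 1/37)² = ((5 + (4*(-180)²)*(-4)) + 1/37)² = ((5 + (4*32400)*(-4)) + 1/37)² = ((5 + 129600*(-4)) + 1/37)² = ((5 - 518400) + 1/37)² = (-518395 + 1/37)² = (-19180614/37)² = 367895953416996/1369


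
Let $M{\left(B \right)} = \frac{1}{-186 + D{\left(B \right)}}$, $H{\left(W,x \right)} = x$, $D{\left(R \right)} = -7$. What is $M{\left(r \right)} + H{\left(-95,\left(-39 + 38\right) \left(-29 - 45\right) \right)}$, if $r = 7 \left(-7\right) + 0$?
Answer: $\frac{14281}{193} \approx 73.995$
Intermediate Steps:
$r = -49$ ($r = -49 + 0 = -49$)
$M{\left(B \right)} = - \frac{1}{193}$ ($M{\left(B \right)} = \frac{1}{-186 - 7} = \frac{1}{-193} = - \frac{1}{193}$)
$M{\left(r \right)} + H{\left(-95,\left(-39 + 38\right) \left(-29 - 45\right) \right)} = - \frac{1}{193} + \left(-39 + 38\right) \left(-29 - 45\right) = - \frac{1}{193} - -74 = - \frac{1}{193} + 74 = \frac{14281}{193}$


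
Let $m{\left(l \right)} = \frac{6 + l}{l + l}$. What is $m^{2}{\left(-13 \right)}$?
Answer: $\frac{49}{676} \approx 0.072485$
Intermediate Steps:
$m{\left(l \right)} = \frac{6 + l}{2 l}$
$m^{2}{\left(-13 \right)} = \left(\frac{6 - 13}{2 \left(-13\right)}\right)^{2} = \left(\frac{1}{2} \left(- \frac{1}{13}\right) \left(-7\right)\right)^{2} = \left(\frac{7}{26}\right)^{2} = \frac{49}{676}$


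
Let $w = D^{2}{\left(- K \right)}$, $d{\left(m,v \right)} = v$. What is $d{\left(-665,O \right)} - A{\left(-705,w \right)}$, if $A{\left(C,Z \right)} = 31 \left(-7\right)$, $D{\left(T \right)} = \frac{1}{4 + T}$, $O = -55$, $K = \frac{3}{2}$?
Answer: $162$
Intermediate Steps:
$K = \frac{3}{2}$ ($K = 3 \cdot \frac{1}{2} = \frac{3}{2} \approx 1.5$)
$w = \frac{4}{25}$ ($w = \left(\frac{1}{4 - \frac{3}{2}}\right)^{2} = \left(\frac{1}{\frac{5}{2}}\right)^{2} = \left(\frac{2}{5}\right)^{2} = \frac{4}{25} \approx 0.16$)
$A{\left(C,Z \right)} = -217$
$d{\left(-665,O \right)} - A{\left(-705,w \right)} = -55 - -217 = -55 + 217 = 162$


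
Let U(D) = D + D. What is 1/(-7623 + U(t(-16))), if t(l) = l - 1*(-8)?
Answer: -1/7639 ≈ -0.00013091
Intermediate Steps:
t(l) = 8 + l (t(l) = l + 8 = 8 + l)
U(D) = 2*D
1/(-7623 + U(t(-16))) = 1/(-7623 + 2*(8 - 16)) = 1/(-7623 + 2*(-8)) = 1/(-7623 - 16) = 1/(-7639) = -1/7639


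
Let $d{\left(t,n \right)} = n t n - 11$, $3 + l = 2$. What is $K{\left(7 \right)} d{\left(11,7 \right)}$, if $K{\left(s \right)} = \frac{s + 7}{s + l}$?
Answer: $1232$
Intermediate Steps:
$l = -1$ ($l = -3 + 2 = -1$)
$K{\left(s \right)} = \frac{7 + s}{-1 + s}$ ($K{\left(s \right)} = \frac{s + 7}{s - 1} = \frac{7 + s}{-1 + s}$)
$d{\left(t,n \right)} = -11 + t n^{2}$ ($d{\left(t,n \right)} = t n^{2} - 11 = -11 + t n^{2}$)
$K{\left(7 \right)} d{\left(11,7 \right)} = \frac{7 + 7}{-1 + 7} \left(-11 + 11 \cdot 7^{2}\right) = \frac{1}{6} \cdot 14 \left(-11 + 11 \cdot 49\right) = \frac{1}{6} \cdot 14 \left(-11 + 539\right) = \frac{7}{3} \cdot 528 = 1232$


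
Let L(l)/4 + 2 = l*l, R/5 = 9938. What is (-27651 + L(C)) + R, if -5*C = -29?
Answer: 554139/25 ≈ 22166.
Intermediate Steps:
R = 49690 (R = 5*9938 = 49690)
C = 29/5 (C = -⅕*(-29) = 29/5 ≈ 5.8000)
L(l) = -8 + 4*l² (L(l) = -8 + 4*(l*l) = -8 + 4*l²)
(-27651 + L(C)) + R = (-27651 + (-8 + 4*(29/5)²)) + 49690 = (-27651 + (-8 + 4*(841/25))) + 49690 = (-27651 + (-8 + 3364/25)) + 49690 = (-27651 + 3164/25) + 49690 = -688111/25 + 49690 = 554139/25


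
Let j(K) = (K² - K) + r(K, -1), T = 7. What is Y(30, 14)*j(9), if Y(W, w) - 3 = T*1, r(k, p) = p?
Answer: 710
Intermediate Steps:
j(K) = -1 + K² - K (j(K) = (K² - K) - 1 = -1 + K² - K)
Y(W, w) = 10 (Y(W, w) = 3 + 7*1 = 3 + 7 = 10)
Y(30, 14)*j(9) = 10*(-1 + 9² - 1*9) = 10*(-1 + 81 - 9) = 10*71 = 710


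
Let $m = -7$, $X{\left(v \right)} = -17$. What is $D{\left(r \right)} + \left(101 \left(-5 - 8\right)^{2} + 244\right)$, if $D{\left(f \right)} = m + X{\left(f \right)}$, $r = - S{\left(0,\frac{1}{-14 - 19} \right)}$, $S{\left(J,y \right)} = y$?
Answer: $17289$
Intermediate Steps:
$r = \frac{1}{33}$ ($r = - \frac{1}{-14 - 19} = - \frac{1}{-33} = \left(-1\right) \left(- \frac{1}{33}\right) = \frac{1}{33} \approx 0.030303$)
$D{\left(f \right)} = -24$ ($D{\left(f \right)} = -7 - 17 = -24$)
$D{\left(r \right)} + \left(101 \left(-5 - 8\right)^{2} + 244\right) = -24 + \left(101 \left(-5 - 8\right)^{2} + 244\right) = -24 + \left(101 \left(-13\right)^{2} + 244\right) = -24 + \left(101 \cdot 169 + 244\right) = -24 + \left(17069 + 244\right) = -24 + 17313 = 17289$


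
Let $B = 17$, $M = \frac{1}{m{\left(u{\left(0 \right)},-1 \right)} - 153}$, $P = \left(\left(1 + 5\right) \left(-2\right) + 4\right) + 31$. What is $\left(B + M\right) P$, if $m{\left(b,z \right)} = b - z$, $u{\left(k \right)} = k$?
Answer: $\frac{59409}{152} \approx 390.85$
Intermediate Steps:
$P = 23$ ($P = \left(6 \left(-2\right) + 4\right) + 31 = \left(-12 + 4\right) + 31 = -8 + 31 = 23$)
$M = - \frac{1}{152}$ ($M = \frac{1}{\left(0 - -1\right) - 153} = \frac{1}{\left(0 + 1\right) - 153} = \frac{1}{1 - 153} = \frac{1}{-152} = - \frac{1}{152} \approx -0.0065789$)
$\left(B + M\right) P = \left(17 - \frac{1}{152}\right) 23 = \frac{2583}{152} \cdot 23 = \frac{59409}{152}$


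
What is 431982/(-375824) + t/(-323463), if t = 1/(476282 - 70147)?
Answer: -28374661102458367/24685932826135560 ≈ -1.1494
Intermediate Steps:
t = 1/406135 ≈ 2.4622e-6
431982/(-375824) + t/(-323463) = 431982/(-375824) + (1/406135)/(-323463) = 431982*(-1/375824) + (1/406135)*(-1/323463) = -215991/187912 - 1/131369645505 = -28374661102458367/24685932826135560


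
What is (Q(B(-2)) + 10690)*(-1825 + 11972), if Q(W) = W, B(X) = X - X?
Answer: 108471430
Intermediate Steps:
B(X) = 0
(Q(B(-2)) + 10690)*(-1825 + 11972) = (0 + 10690)*(-1825 + 11972) = 10690*10147 = 108471430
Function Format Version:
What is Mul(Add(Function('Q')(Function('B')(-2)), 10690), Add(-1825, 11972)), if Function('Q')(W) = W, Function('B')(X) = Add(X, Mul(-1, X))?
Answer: 108471430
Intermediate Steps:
Function('B')(X) = 0
Mul(Add(Function('Q')(Function('B')(-2)), 10690), Add(-1825, 11972)) = Mul(Add(0, 10690), Add(-1825, 11972)) = Mul(10690, 10147) = 108471430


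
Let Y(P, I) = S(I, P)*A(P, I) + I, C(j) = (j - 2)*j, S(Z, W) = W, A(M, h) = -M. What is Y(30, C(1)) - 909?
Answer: -1810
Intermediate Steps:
C(j) = j*(-2 + j) (C(j) = (-2 + j)*j = j*(-2 + j))
Y(P, I) = I - P**2 (Y(P, I) = P*(-P) + I = -P**2 + I = I - P**2)
Y(30, C(1)) - 909 = (1*(-2 + 1) - 1*30**2) - 909 = (1*(-1) - 1*900) - 909 = (-1 - 900) - 909 = -901 - 909 = -1810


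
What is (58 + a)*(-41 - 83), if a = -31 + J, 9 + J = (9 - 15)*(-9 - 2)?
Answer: -10416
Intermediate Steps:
J = 57 (J = -9 + (9 - 15)*(-9 - 2) = -9 - 6*(-11) = -9 + 66 = 57)
a = 26 (a = -31 + 57 = 26)
(58 + a)*(-41 - 83) = (58 + 26)*(-41 - 83) = 84*(-124) = -10416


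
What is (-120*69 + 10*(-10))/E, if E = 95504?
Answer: -2095/23876 ≈ -0.087745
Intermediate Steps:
(-120*69 + 10*(-10))/E = (-120*69 + 10*(-10))/95504 = (-8280 - 100)*(1/95504) = -8380*1/95504 = -2095/23876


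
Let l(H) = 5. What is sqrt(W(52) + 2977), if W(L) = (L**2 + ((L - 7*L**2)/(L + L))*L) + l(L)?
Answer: 2*I*sqrt(938) ≈ 61.254*I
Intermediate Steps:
W(L) = 5 + L/2 - 5*L**2/2 (W(L) = (L**2 + ((L - 7*L**2)/(L + L))*L) + 5 = (L**2 + ((L - 7*L**2)/((2*L)))*L) + 5 = (L**2 + ((L - 7*L**2)*(1/(2*L)))*L) + 5 = (L**2 + ((L - 7*L**2)/(2*L))*L) + 5 = (L**2 + (L/2 - 7*L**2/2)) + 5 = (L/2 - 5*L**2/2) + 5 = 5 + L/2 - 5*L**2/2)
sqrt(W(52) + 2977) = sqrt((5 + (1/2)*52 - 5/2*52**2) + 2977) = sqrt((5 + 26 - 5/2*2704) + 2977) = sqrt((5 + 26 - 6760) + 2977) = sqrt(-6729 + 2977) = sqrt(-3752) = 2*I*sqrt(938)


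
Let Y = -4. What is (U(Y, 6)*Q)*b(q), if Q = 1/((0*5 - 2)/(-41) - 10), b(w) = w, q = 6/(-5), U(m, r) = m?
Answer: -41/85 ≈ -0.48235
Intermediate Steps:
q = -6/5 (q = 6*(-⅕) = -6/5 ≈ -1.2000)
Q = -41/408 (Q = 1/((0 - 2)*(-1/41) - 10) = 1/(-2*(-1/41) - 10) = 1/(2/41 - 10) = 1/(-408/41) = -41/408 ≈ -0.10049)
(U(Y, 6)*Q)*b(q) = -4*(-41/408)*(-6/5) = (41/102)*(-6/5) = -41/85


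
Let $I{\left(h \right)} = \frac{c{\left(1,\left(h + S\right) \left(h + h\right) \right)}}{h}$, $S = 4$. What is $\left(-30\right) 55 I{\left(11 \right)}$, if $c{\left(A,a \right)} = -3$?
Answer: $450$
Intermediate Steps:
$I{\left(h \right)} = - \frac{3}{h}$
$\left(-30\right) 55 I{\left(11 \right)} = \left(-30\right) 55 \left(- \frac{3}{11}\right) = - 1650 \left(\left(-3\right) \frac{1}{11}\right) = \left(-1650\right) \left(- \frac{3}{11}\right) = 450$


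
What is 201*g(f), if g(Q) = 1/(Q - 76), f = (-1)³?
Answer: -201/77 ≈ -2.6104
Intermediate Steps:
f = -1
g(Q) = 1/(-76 + Q)
201*g(f) = 201/(-76 - 1) = 201/(-77) = 201*(-1/77) = -201/77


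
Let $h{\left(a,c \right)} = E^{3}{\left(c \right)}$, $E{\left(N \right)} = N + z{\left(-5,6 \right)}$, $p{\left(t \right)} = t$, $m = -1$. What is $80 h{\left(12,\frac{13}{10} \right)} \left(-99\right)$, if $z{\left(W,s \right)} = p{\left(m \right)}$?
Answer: $- \frac{5346}{25} \approx -213.84$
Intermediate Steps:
$z{\left(W,s \right)} = -1$
$E{\left(N \right)} = -1 + N$ ($E{\left(N \right)} = N - 1 = -1 + N$)
$h{\left(a,c \right)} = \left(-1 + c\right)^{3}$
$80 h{\left(12,\frac{13}{10} \right)} \left(-99\right) = 80 \left(-1 + \frac{13}{10}\right)^{3} \left(-99\right) = 80 \left(\frac{3}{10}\right)^{3} \left(-99\right) = 80 \cdot \frac{27}{1000} \left(-99\right) = \frac{54}{25} \left(-99\right) = - \frac{5346}{25}$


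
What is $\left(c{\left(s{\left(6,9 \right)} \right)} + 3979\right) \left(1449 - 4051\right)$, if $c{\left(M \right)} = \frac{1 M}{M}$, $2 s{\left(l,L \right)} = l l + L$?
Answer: $-10355960$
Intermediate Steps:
$s{\left(l,L \right)} = \frac{L}{2} + \frac{l^{2}}{2}$ ($s{\left(l,L \right)} = \frac{l l + L}{2} = \frac{l^{2} + L}{2} = \frac{L + l^{2}}{2} = \frac{L}{2} + \frac{l^{2}}{2}$)
$c{\left(M \right)} = 1$ ($c{\left(M \right)} = \frac{M}{M} = 1$)
$\left(c{\left(s{\left(6,9 \right)} \right)} + 3979\right) \left(1449 - 4051\right) = \left(1 + 3979\right) \left(1449 - 4051\right) = 3980 \left(-2602\right) = -10355960$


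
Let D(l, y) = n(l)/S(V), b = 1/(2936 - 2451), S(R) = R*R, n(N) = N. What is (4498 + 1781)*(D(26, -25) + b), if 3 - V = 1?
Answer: 39601653/970 ≈ 40826.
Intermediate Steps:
V = 2 (V = 3 - 1*1 = 3 - 1 = 2)
S(R) = R²
b = 1/485 ≈ 0.0020619
D(l, y) = l/4 (D(l, y) = l/(2²) = l/4)
(4498 + 1781)*(D(26, -25) + b) = (4498 + 1781)*((¼)*26 + 1/485) = 6279*(13/2 + 1/485) = 6279*(6307/970) = 39601653/970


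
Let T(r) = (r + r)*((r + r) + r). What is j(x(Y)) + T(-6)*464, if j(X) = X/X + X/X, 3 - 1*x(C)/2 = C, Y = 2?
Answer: 100226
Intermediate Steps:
x(C) = 6 - 2*C
j(X) = 2 (j(X) = 1 + 1 = 2)
T(r) = 6*r**2 (T(r) = (2*r)*(2*r + r) = (2*r)*(3*r) = 6*r**2)
j(x(Y)) + T(-6)*464 = 2 + (6*(-6)**2)*464 = 2 + (6*36)*464 = 2 + 216*464 = 2 + 100224 = 100226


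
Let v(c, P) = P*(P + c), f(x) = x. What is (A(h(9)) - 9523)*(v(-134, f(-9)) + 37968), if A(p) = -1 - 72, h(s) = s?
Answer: -376690980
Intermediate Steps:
A(p) = -73
(A(h(9)) - 9523)*(v(-134, f(-9)) + 37968) = (-73 - 9523)*(-9*(-9 - 134) + 37968) = -9596*(-9*(-143) + 37968) = -9596*(1287 + 37968) = -9596*39255 = -376690980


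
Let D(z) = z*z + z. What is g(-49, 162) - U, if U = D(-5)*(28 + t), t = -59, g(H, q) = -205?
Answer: 415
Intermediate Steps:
D(z) = z + z**2 (D(z) = z**2 + z = z + z**2)
U = -620 (U = (-5*(1 - 5))*(28 - 59) = -5*(-4)*(-31) = 20*(-31) = -620)
g(-49, 162) - U = -205 - 1*(-620) = -205 + 620 = 415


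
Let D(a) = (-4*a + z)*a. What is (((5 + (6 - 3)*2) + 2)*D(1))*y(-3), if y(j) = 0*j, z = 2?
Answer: 0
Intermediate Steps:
D(a) = a*(2 - 4*a) (D(a) = (-4*a + 2)*a = (2 - 4*a)*a = a*(2 - 4*a))
y(j) = 0
(((5 + (6 - 3)*2) + 2)*D(1))*y(-3) = (((5 + (6 - 3)*2) + 2)*(2*1*(1 - 2*1)))*0 = (((5 + 3*2) + 2)*(2*1*(1 - 2)))*0 = (((5 + 6) + 2)*(2*1*(-1)))*0 = ((11 + 2)*(-2))*0 = (13*(-2))*0 = -26*0 = 0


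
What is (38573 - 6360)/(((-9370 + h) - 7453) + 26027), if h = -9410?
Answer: -32213/206 ≈ -156.37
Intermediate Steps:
(38573 - 6360)/(((-9370 + h) - 7453) + 26027) = (38573 - 6360)/(((-9370 - 9410) - 7453) + 26027) = 32213/((-18780 - 7453) + 26027) = 32213/(-26233 + 26027) = 32213/(-206) = 32213*(-1/206) = -32213/206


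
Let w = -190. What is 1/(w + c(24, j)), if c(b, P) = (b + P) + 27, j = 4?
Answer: -1/135 ≈ -0.0074074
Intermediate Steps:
c(b, P) = 27 + P + b (c(b, P) = (P + b) + 27 = 27 + P + b)
1/(w + c(24, j)) = 1/(-190 + (27 + 4 + 24)) = 1/(-190 + 55) = 1/(-135) = -1/135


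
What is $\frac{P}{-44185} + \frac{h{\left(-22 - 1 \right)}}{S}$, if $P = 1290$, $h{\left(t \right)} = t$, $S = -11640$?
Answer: $- \frac{2799869}{102862680} \approx -0.027219$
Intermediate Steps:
$\frac{P}{-44185} + \frac{h{\left(-22 - 1 \right)}}{S} = \frac{1290}{-44185} + \frac{-22 - 1}{-11640} = 1290 \left(- \frac{1}{44185}\right) - - \frac{23}{11640} = - \frac{258}{8837} + \frac{23}{11640} = - \frac{2799869}{102862680}$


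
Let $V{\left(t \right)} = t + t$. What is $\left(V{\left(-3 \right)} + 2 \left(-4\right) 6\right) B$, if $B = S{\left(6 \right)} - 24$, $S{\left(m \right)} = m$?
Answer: $972$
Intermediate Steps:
$V{\left(t \right)} = 2 t$
$B = -18$ ($B = 6 - 24 = -18$)
$\left(V{\left(-3 \right)} + 2 \left(-4\right) 6\right) B = \left(2 \left(-3\right) + 2 \left(-4\right) 6\right) \left(-18\right) = \left(-6 - 48\right) \left(-18\right) = \left(-54\right) \left(-18\right) = 972$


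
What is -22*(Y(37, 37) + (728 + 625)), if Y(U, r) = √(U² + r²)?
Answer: -29766 - 814*√2 ≈ -30917.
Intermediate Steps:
-22*(Y(37, 37) + (728 + 625)) = -22*(√(37² + 37²) + (728 + 625)) = -22*(√(1369 + 1369) + 1353) = -22*(√2738 + 1353) = -22*(37*√2 + 1353) = -22*(1353 + 37*√2) = -29766 - 814*√2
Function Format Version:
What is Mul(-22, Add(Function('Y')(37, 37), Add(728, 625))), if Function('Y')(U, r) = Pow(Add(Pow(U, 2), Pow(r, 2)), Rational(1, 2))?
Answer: Add(-29766, Mul(-814, Pow(2, Rational(1, 2)))) ≈ -30917.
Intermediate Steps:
Mul(-22, Add(Function('Y')(37, 37), Add(728, 625))) = Mul(-22, Add(Pow(Add(Pow(37, 2), Pow(37, 2)), Rational(1, 2)), Add(728, 625))) = Mul(-22, Add(Pow(Add(1369, 1369), Rational(1, 2)), 1353)) = Mul(-22, Add(Pow(2738, Rational(1, 2)), 1353)) = Mul(-22, Add(Mul(37, Pow(2, Rational(1, 2))), 1353)) = Mul(-22, Add(1353, Mul(37, Pow(2, Rational(1, 2))))) = Add(-29766, Mul(-814, Pow(2, Rational(1, 2))))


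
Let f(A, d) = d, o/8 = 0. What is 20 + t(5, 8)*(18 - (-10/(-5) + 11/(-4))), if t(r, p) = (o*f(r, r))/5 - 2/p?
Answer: 245/16 ≈ 15.313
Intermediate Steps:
o = 0 (o = 8*0 = 0)
t(r, p) = -2/p (t(r, p) = (0*r)/5 - 2/p = 0*(⅕) - 2/p = 0 - 2/p = -2/p)
20 + t(5, 8)*(18 - (-10/(-5) + 11/(-4))) = 20 + (-2/8)*(18 - (-10/(-5) + 11/(-4))) = 20 + (-2*⅛)*(18 - (-10*(-⅕) + 11*(-¼))) = 20 - (18 - (2 - 11/4))/4 = 20 - (18 - 1*(-¾))/4 = 20 - (18 + ¾)/4 = 20 - ¼*75/4 = 20 - 75/16 = 245/16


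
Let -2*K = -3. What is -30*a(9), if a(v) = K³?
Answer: -405/4 ≈ -101.25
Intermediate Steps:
K = 3/2 (K = -½*(-3) = 3/2 ≈ 1.5000)
a(v) = 27/8 (a(v) = (3/2)³ = 27/8)
-30*a(9) = -30*27/8 = -405/4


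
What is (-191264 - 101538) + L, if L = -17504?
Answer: -310306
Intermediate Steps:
(-191264 - 101538) + L = (-191264 - 101538) - 17504 = -292802 - 17504 = -310306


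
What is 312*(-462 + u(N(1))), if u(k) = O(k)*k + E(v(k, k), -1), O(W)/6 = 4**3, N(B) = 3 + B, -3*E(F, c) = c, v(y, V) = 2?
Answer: 335192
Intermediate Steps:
E(F, c) = -c/3
O(W) = 384 (O(W) = 6*4**3 = 6*64 = 384)
u(k) = 1/3 + 384*k (u(k) = 384*k - 1/3*(-1) = 384*k + 1/3 = 1/3 + 384*k)
312*(-462 + u(N(1))) = 312*(-462 + (1/3 + 384*(3 + 1))) = 312*(-462 + (1/3 + 384*4)) = 312*(-462 + (1/3 + 1536)) = 312*(-462 + 4609/3) = 312*(3223/3) = 335192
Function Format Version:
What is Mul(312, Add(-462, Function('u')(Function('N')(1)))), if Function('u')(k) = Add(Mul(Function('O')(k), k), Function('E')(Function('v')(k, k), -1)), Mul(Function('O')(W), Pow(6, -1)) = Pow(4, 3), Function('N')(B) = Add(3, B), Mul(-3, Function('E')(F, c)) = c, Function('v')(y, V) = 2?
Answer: 335192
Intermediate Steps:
Function('E')(F, c) = Mul(Rational(-1, 3), c)
Function('O')(W) = 384 (Function('O')(W) = Mul(6, Pow(4, 3)) = Mul(6, 64) = 384)
Function('u')(k) = Add(Rational(1, 3), Mul(384, k)) (Function('u')(k) = Add(Mul(384, k), Mul(Rational(-1, 3), -1)) = Add(Mul(384, k), Rational(1, 3)) = Add(Rational(1, 3), Mul(384, k)))
Mul(312, Add(-462, Function('u')(Function('N')(1)))) = Mul(312, Add(-462, Add(Rational(1, 3), Mul(384, Add(3, 1))))) = Mul(312, Add(-462, Add(Rational(1, 3), Mul(384, 4)))) = Mul(312, Add(-462, Add(Rational(1, 3), 1536))) = Mul(312, Add(-462, Rational(4609, 3))) = Mul(312, Rational(3223, 3)) = 335192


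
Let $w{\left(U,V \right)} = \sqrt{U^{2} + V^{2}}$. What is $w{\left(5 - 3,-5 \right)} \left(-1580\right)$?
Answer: $- 1580 \sqrt{29} \approx -8508.6$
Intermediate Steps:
$w{\left(5 - 3,-5 \right)} \left(-1580\right) = \sqrt{\left(5 - 3\right)^{2} + \left(-5\right)^{2}} \left(-1580\right) = \sqrt{\left(5 - 3\right)^{2} + 25} \left(-1580\right) = \sqrt{2^{2} + 25} \left(-1580\right) = \sqrt{4 + 25} \left(-1580\right) = \sqrt{29} \left(-1580\right) = - 1580 \sqrt{29}$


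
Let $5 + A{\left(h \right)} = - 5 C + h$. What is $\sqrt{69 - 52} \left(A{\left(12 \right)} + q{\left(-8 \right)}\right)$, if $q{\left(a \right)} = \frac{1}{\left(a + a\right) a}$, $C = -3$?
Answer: $\frac{2817 \sqrt{17}}{128} \approx 90.74$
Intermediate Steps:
$q{\left(a \right)} = \frac{1}{2 a^{2}}$ ($q{\left(a \right)} = \frac{1}{2 a a} = \frac{\frac{1}{2} \frac{1}{a}}{a} = \frac{1}{2 a^{2}}$)
$A{\left(h \right)} = 10 + h$ ($A{\left(h \right)} = -5 + \left(\left(-5\right) \left(-3\right) + h\right) = -5 + \left(15 + h\right) = 10 + h$)
$\sqrt{69 - 52} \left(A{\left(12 \right)} + q{\left(-8 \right)}\right) = \sqrt{69 - 52} \left(\left(10 + 12\right) + \frac{1}{2 \cdot 64}\right) = \sqrt{17} \left(22 + \frac{1}{2} \cdot \frac{1}{64}\right) = \sqrt{17} \left(22 + \frac{1}{128}\right) = \sqrt{17} \cdot \frac{2817}{128} = \frac{2817 \sqrt{17}}{128}$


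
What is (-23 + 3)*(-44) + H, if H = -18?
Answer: 862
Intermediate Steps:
(-23 + 3)*(-44) + H = (-23 + 3)*(-44) - 18 = -20*(-44) - 18 = 880 - 18 = 862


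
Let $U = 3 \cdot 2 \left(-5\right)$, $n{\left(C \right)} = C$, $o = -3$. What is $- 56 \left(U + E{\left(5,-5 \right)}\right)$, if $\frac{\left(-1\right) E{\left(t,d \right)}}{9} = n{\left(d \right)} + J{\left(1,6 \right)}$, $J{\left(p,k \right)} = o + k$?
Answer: $672$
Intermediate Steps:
$J{\left(p,k \right)} = -3 + k$
$U = -30$ ($U = 6 \left(-5\right) = -30$)
$E{\left(t,d \right)} = -27 - 9 d$ ($E{\left(t,d \right)} = - 9 \left(d + \left(-3 + 6\right)\right) = - 9 \left(d + 3\right) = - 9 \left(3 + d\right) = -27 - 9 d$)
$- 56 \left(U + E{\left(5,-5 \right)}\right) = - 56 \left(-30 - -18\right) = - 56 \left(-30 + \left(-27 + 45\right)\right) = - 56 \left(-30 + 18\right) = \left(-56\right) \left(-12\right) = 672$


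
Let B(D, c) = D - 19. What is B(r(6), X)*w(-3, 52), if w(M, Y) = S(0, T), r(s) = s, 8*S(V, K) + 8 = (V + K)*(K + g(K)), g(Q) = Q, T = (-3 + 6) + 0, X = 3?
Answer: -65/4 ≈ -16.250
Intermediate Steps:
T = 3 (T = 3 + 0 = 3)
S(V, K) = -1 + K*(K + V)/4 (S(V, K) = -1 + ((V + K)*(K + K))/8 = -1 + ((K + V)*(2*K))/8 = -1 + (2*K*(K + V))/8 = -1 + K*(K + V)/4)
w(M, Y) = 5/4 (w(M, Y) = -1 + (¼)*3² + (¼)*3*0 = -1 + (¼)*9 + 0 = -1 + 9/4 + 0 = 5/4)
B(D, c) = -19 + D
B(r(6), X)*w(-3, 52) = (-19 + 6)*(5/4) = -13*5/4 = -65/4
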